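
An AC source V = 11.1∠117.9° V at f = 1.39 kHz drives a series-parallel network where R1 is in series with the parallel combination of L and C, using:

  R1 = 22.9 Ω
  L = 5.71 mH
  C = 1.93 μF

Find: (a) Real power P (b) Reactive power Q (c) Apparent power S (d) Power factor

Step 1 — Angular frequency: ω = 2π·f = 2π·1390 = 8734 rad/s.
Step 2 — Component impedances:
  R1: Z = R = 22.9 Ω
  L: Z = jωL = j·8734·0.00571 = 0 + j49.87 Ω
  C: Z = 1/(jωC) = -j/(ω·C) = 0 - j59.33 Ω
Step 3 — Parallel branch: L || C = 1/(1/L + 1/C) = 0 + j312.8 Ω.
Step 4 — Series with R1: Z_total = R1 + (L || C) = 22.9 + j312.8 Ω = 313.7∠85.8° Ω.
Step 5 — Source phasor: V = 11.1∠117.9° V = -5.194 + j9.81 V.
Step 6 — Current: I = V / Z = 0.02998 + j0.0188 A = 0.03539∠32.1° A.
Step 7 — Complex power: S = V·I* = 0.02868 + j0.3918 VA.
Step 8 — Real power: P = Re(S) = 0.02868 W.
Step 9 — Reactive power: Q = Im(S) = 0.3918 VAR.
Step 10 — Apparent power: |S| = 0.3928 VA.
Step 11 — Power factor: PF = P/|S| = 0.07301 (lagging).

(a) P = 0.02868 W  (b) Q = 0.3918 VAR  (c) S = 0.3928 VA  (d) PF = 0.07301 (lagging)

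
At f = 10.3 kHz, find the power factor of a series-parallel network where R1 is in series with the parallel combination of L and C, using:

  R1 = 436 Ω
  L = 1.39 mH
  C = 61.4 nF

Step 1 — Angular frequency: ω = 2π·f = 2π·1.03e+04 = 6.472e+04 rad/s.
Step 2 — Component impedances:
  R1: Z = R = 436 Ω
  L: Z = jωL = j·6.472e+04·0.00139 = 0 + j89.96 Ω
  C: Z = 1/(jωC) = -j/(ω·C) = 0 - j251.7 Ω
Step 3 — Parallel branch: L || C = 1/(1/L + 1/C) = 0 + j140 Ω.
Step 4 — Series with R1: Z_total = R1 + (L || C) = 436 + j140 Ω = 457.9∠17.8° Ω.
Step 5 — Power factor: PF = cos(φ) = Re(Z)/|Z| = 436/457.93 = 0.9521.
Step 6 — Type: Im(Z) = 140 ⇒ lagging (phase φ = 17.8°).

PF = 0.9521 (lagging, φ = 17.8°)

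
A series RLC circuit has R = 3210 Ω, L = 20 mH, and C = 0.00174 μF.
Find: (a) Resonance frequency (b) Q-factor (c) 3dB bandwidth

Step 1 — Resonance condition Im(Z)=0 gives ω₀ = 1/√(LC).
Step 2 — ω₀ = 1/√(0.02·1.74e-09) = 1.695e+05 rad/s.
Step 3 — f₀ = ω₀/(2π) = 2.698e+04 Hz.
Step 4 — Series Q: Q = ω₀L/R = 1.695e+05·0.02/3210 = 1.056.
Step 5 — 3dB bandwidth: Δω = ω₀/Q = 1.605e+05 rad/s; BW = Δω/(2π) = 2.554e+04 Hz.

(a) f₀ = 2.698e+04 Hz  (b) Q = 1.056  (c) BW = 2.554e+04 Hz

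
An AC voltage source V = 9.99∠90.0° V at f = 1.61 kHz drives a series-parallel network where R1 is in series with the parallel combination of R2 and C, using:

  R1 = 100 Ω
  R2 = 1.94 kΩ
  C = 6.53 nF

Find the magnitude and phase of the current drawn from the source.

Step 1 — Angular frequency: ω = 2π·f = 2π·1610 = 1.012e+04 rad/s.
Step 2 — Component impedances:
  R1: Z = R = 100 Ω
  R2: Z = R = 1940 Ω
  C: Z = 1/(jωC) = -j/(ω·C) = 0 - j1.514e+04 Ω
Step 3 — Parallel branch: R2 || C = 1/(1/R2 + 1/C) = 1909 - j244.6 Ω.
Step 4 — Series with R1: Z_total = R1 + (R2 || C) = 2009 - j244.6 Ω = 2023∠-6.9° Ω.
Step 5 — Source phasor: V = 9.99∠90.0° V = 0 + j9.99 V.
Step 6 — Ohm's law: I = V / Z_total = (0 + j9.99) / (2009 - j244.6) = -0.0005968 + j0.004901 A.
Step 7 — Convert to polar: |I| = 0.004937 A, ∠I = 96.9°.

I = 0.004937∠96.9° A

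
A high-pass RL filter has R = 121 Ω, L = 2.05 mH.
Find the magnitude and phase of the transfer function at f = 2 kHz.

Step 1 — Angular frequency: ω = 2π·2000 = 1.257e+04 rad/s.
Step 2 — Transfer function: H(jω) = jωL/(R + jωL).
Step 3 — Numerator jωL = j·25.76; denominator R + jωL = 121 + j25.76.
Step 4 — H = 0.04336 + j0.2037.
Step 5 — Magnitude: |H| = 0.2082 (-13.6 dB); phase: φ = 78.0°.

|H| = 0.2082 (-13.6 dB), φ = 78.0°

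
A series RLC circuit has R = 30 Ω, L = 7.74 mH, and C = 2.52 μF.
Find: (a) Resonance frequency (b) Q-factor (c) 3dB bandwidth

Step 1 — Resonance: ω₀ = 1/√(LC) = 1/√(0.00774·2.52e-06) = 7160 rad/s.
Step 2 — f₀ = ω₀/(2π) = 1140 Hz.
Step 3 — Series Q: Q = ω₀L/R = 7160·0.00774/30 = 1.847.
Step 4 — Bandwidth: Δω = ω₀/Q = 3876 rad/s; BW = Δω/(2π) = 616.9 Hz.

(a) f₀ = 1140 Hz  (b) Q = 1.847  (c) BW = 616.9 Hz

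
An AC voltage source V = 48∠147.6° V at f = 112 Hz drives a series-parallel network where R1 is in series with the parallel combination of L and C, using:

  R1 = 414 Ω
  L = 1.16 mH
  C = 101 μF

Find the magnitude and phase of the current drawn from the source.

Step 1 — Angular frequency: ω = 2π·f = 2π·112 = 703.7 rad/s.
Step 2 — Component impedances:
  R1: Z = R = 414 Ω
  L: Z = jωL = j·703.7·0.00116 = 0 + j0.8163 Ω
  C: Z = 1/(jωC) = -j/(ω·C) = 0 - j14.07 Ω
Step 3 — Parallel branch: L || C = 1/(1/L + 1/C) = 0 + j0.8666 Ω.
Step 4 — Series with R1: Z_total = R1 + (L || C) = 414 + j0.8666 Ω = 414∠0.1° Ω.
Step 5 — Source phasor: V = 48∠147.6° V = -40.53 + j25.72 V.
Step 6 — Ohm's law: I = V / Z_total = (-40.53 + j25.72) / (414 + j0.8666) = -0.09776 + j0.06233 A.
Step 7 — Convert to polar: |I| = 0.1159 A, ∠I = 147.5°.

I = 0.1159∠147.5° A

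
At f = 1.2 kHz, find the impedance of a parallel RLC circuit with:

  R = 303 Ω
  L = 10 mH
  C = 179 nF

Step 1 — Angular frequency: ω = 2π·f = 2π·1200 = 7540 rad/s.
Step 2 — Component impedances:
  R: Z = R = 303 Ω
  L: Z = jωL = j·7540·0.01 = 0 + j75.4 Ω
  C: Z = 1/(jωC) = -j/(ω·C) = 0 - j740.9 Ω
Step 3 — Parallel combination: 1/Z_total = 1/R + 1/L + 1/C; Z_total = 21.6 + j77.96 Ω = 80.89∠74.5° Ω.

Z = 21.6 + j77.96 Ω = 80.89∠74.5° Ω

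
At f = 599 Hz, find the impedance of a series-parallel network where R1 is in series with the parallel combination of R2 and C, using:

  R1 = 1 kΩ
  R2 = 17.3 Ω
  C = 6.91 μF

Step 1 — Angular frequency: ω = 2π·f = 2π·599 = 3764 rad/s.
Step 2 — Component impedances:
  R1: Z = R = 1000 Ω
  R2: Z = R = 17.3 Ω
  C: Z = 1/(jωC) = -j/(ω·C) = 0 - j38.45 Ω
Step 3 — Parallel branch: R2 || C = 1/(1/R2 + 1/C) = 14.39 - j6.473 Ω.
Step 4 — Series with R1: Z_total = R1 + (R2 || C) = 1014 - j6.473 Ω = 1014∠-0.4° Ω.

Z = 1014 - j6.473 Ω = 1014∠-0.4° Ω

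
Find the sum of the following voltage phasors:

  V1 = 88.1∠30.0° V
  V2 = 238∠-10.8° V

Step 1 — Convert each phasor to rectangular form:
  V1 = 88.1·(cos(30.0°) + j·sin(30.0°)) = 76.3 + j44.05 V
  V2 = 238·(cos(-10.8°) + j·sin(-10.8°)) = 233.8 - j44.6 V
Step 2 — Sum components: V_total = 310.1 - j0.5468 V.
Step 3 — Convert to polar: |V_total| = 310.1 V, ∠V_total = -0.1°.

V_total = 310.1∠-0.1° V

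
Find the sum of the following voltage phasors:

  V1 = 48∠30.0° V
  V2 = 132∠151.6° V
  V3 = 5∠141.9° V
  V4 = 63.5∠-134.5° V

Step 1 — Convert each phasor to rectangular form:
  V1 = 48·(cos(30.0°) + j·sin(30.0°)) = 41.57 + j24 V
  V2 = 132·(cos(151.6°) + j·sin(151.6°)) = -116.1 + j62.78 V
  V3 = 5·(cos(141.9°) + j·sin(141.9°)) = -3.935 + j3.085 V
  V4 = 63.5·(cos(-134.5°) + j·sin(-134.5°)) = -44.51 - j45.29 V
Step 2 — Sum components: V_total = -123 + j44.58 V.
Step 3 — Convert to polar: |V_total| = 130.8 V, ∠V_total = 160.1°.

V_total = 130.8∠160.1° V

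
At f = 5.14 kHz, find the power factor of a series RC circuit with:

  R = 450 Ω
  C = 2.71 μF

Step 1 — Angular frequency: ω = 2π·f = 2π·5140 = 3.23e+04 rad/s.
Step 2 — Component impedances:
  R: Z = R = 450 Ω
  C: Z = 1/(jωC) = -j/(ω·C) = 0 - j11.43 Ω
Step 3 — Series combination: Z_total = R + C = 450 - j11.43 Ω = 450.1∠-1.5° Ω.
Step 4 — Power factor: PF = cos(φ) = Re(Z)/|Z| = 450/450.15 = 0.9997.
Step 5 — Type: Im(Z) = -11.43 ⇒ leading (phase φ = -1.5°).

PF = 0.9997 (leading, φ = -1.5°)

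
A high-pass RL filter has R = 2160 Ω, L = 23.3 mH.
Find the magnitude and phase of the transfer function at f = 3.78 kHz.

Step 1 — Angular frequency: ω = 2π·3780 = 2.375e+04 rad/s.
Step 2 — Transfer function: H(jω) = jωL/(R + jωL).
Step 3 — Numerator jωL = j·553.4; denominator R + jωL = 2160 + j553.4.
Step 4 — H = 0.06159 + j0.2404.
Step 5 — Magnitude: |H| = 0.2482 (-12.1 dB); phase: φ = 75.6°.

|H| = 0.2482 (-12.1 dB), φ = 75.6°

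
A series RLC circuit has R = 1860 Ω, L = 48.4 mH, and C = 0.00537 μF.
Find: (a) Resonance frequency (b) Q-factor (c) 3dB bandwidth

Step 1 — Resonance: ω₀ = 1/√(LC) = 1/√(0.0484·5.37e-09) = 6.203e+04 rad/s.
Step 2 — f₀ = ω₀/(2π) = 9872 Hz.
Step 3 — Series Q: Q = ω₀L/R = 6.203e+04·0.0484/1860 = 1.614.
Step 4 — Bandwidth: Δω = ω₀/Q = 3.843e+04 rad/s; BW = Δω/(2π) = 6116 Hz.

(a) f₀ = 9872 Hz  (b) Q = 1.614  (c) BW = 6116 Hz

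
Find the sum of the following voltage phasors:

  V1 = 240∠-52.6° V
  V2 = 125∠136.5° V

Step 1 — Convert each phasor to rectangular form:
  V1 = 240·(cos(-52.6°) + j·sin(-52.6°)) = 145.8 - j190.7 V
  V2 = 125·(cos(136.5°) + j·sin(136.5°)) = -90.67 + j86.04 V
Step 2 — Sum components: V_total = 55.1 - j104.6 V.
Step 3 — Convert to polar: |V_total| = 118.2 V, ∠V_total = -62.2°.

V_total = 118.2∠-62.2° V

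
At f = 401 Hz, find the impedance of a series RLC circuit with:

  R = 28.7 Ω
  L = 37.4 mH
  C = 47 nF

Step 1 — Angular frequency: ω = 2π·f = 2π·401 = 2520 rad/s.
Step 2 — Component impedances:
  R: Z = R = 28.7 Ω
  L: Z = jωL = j·2520·0.0374 = 0 + j94.23 Ω
  C: Z = 1/(jωC) = -j/(ω·C) = 0 - j8445 Ω
Step 3 — Series combination: Z_total = R + L + C = 28.7 - j8350 Ω = 8350∠-89.8° Ω.

Z = 28.7 - j8350 Ω = 8350∠-89.8° Ω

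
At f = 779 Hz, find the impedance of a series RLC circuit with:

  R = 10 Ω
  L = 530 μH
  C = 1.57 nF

Step 1 — Angular frequency: ω = 2π·f = 2π·779 = 4895 rad/s.
Step 2 — Component impedances:
  R: Z = R = 10 Ω
  L: Z = jωL = j·4895·0.00053 = 0 + j2.594 Ω
  C: Z = 1/(jωC) = -j/(ω·C) = 0 - j1.301e+05 Ω
Step 3 — Series combination: Z_total = R + L + C = 10 - j1.301e+05 Ω = 1.301e+05∠-90.0° Ω.

Z = 10 - j1.301e+05 Ω = 1.301e+05∠-90.0° Ω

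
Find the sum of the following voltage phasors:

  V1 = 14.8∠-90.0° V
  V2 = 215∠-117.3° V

Step 1 — Convert each phasor to rectangular form:
  V1 = 14.8·(cos(-90.0°) + j·sin(-90.0°)) = 0 - j14.8 V
  V2 = 215·(cos(-117.3°) + j·sin(-117.3°)) = -98.61 - j191.1 V
Step 2 — Sum components: V_total = -98.61 - j205.9 V.
Step 3 — Convert to polar: |V_total| = 228.3 V, ∠V_total = -115.6°.

V_total = 228.3∠-115.6° V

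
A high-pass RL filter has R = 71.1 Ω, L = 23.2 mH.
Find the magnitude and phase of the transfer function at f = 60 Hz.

Step 1 — Angular frequency: ω = 2π·60 = 377 rad/s.
Step 2 — Transfer function: H(jω) = jωL/(R + jωL).
Step 3 — Numerator jωL = j·8.746; denominator R + jωL = 71.1 + j8.746.
Step 4 — H = 0.01491 + j0.1212.
Step 5 — Magnitude: |H| = 0.1221 (-18.3 dB); phase: φ = 83.0°.

|H| = 0.1221 (-18.3 dB), φ = 83.0°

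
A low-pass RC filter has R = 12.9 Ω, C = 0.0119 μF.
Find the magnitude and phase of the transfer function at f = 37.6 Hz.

Step 1 — Angular frequency: ω = 2π·37.6 = 236.2 rad/s.
Step 2 — Transfer function: H(jω) = 1/(1 + jωRC).
Step 3 — Denominator: 1 + jωRC = 1 + j·236.2·12.9·1.19e-08 = 1 + j3.627e-05.
Step 4 — H = 1 - j3.627e-05.
Step 5 — Magnitude: |H| = 1 (-0.0 dB); phase: φ = -0.0°.

|H| = 1 (-0.0 dB), φ = -0.0°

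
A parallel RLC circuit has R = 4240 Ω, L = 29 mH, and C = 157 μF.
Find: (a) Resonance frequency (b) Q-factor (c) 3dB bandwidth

Step 1 — Resonance: ω₀ = 1/√(LC) = 1/√(0.029·0.000157) = 468.7 rad/s.
Step 2 — f₀ = ω₀/(2π) = 74.59 Hz.
Step 3 — Parallel Q: Q = R/(ω₀L) = 4240/(468.7·0.029) = 312.
Step 4 — Bandwidth: Δω = ω₀/Q = 1.502 rad/s; BW = Δω/(2π) = 0.2391 Hz.

(a) f₀ = 74.59 Hz  (b) Q = 312  (c) BW = 0.2391 Hz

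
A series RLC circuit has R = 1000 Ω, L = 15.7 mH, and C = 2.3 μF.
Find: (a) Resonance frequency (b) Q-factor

Step 1 — Resonance condition Im(Z)=0 gives ω₀ = 1/√(LC).
Step 2 — ω₀ = 1/√(0.0157·2.3e-06) = 5262 rad/s.
Step 3 — f₀ = ω₀/(2π) = 837.5 Hz.
Step 4 — Series Q: Q = ω₀L/R = 5262·0.0157/1000 = 0.08262.

(a) f₀ = 837.5 Hz  (b) Q = 0.08262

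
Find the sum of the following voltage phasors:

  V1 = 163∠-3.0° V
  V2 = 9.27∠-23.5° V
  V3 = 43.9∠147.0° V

Step 1 — Convert each phasor to rectangular form:
  V1 = 163·(cos(-3.0°) + j·sin(-3.0°)) = 162.8 - j8.531 V
  V2 = 9.27·(cos(-23.5°) + j·sin(-23.5°)) = 8.501 - j3.696 V
  V3 = 43.9·(cos(147.0°) + j·sin(147.0°)) = -36.82 + j23.91 V
Step 2 — Sum components: V_total = 134.5 + j11.68 V.
Step 3 — Convert to polar: |V_total| = 135 V, ∠V_total = 5.0°.

V_total = 135∠5.0° V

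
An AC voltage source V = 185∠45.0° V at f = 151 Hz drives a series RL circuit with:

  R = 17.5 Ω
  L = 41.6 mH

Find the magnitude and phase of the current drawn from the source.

Step 1 — Angular frequency: ω = 2π·f = 2π·151 = 948.8 rad/s.
Step 2 — Component impedances:
  R: Z = R = 17.5 Ω
  L: Z = jωL = j·948.8·0.0416 = 0 + j39.47 Ω
Step 3 — Series combination: Z_total = R + L = 17.5 + j39.47 Ω = 43.17∠66.1° Ω.
Step 4 — Source phasor: V = 185∠45.0° V = 130.8 + j130.8 V.
Step 5 — Ohm's law: I = V / Z_total = (130.8 + j130.8) / (17.5 + j39.47) = 3.998 - j1.542 A.
Step 6 — Convert to polar: |I| = 4.285 A, ∠I = -21.1°.

I = 4.285∠-21.1° A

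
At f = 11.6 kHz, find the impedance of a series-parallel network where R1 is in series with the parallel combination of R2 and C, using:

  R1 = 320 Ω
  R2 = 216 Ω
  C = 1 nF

Step 1 — Angular frequency: ω = 2π·f = 2π·1.16e+04 = 7.288e+04 rad/s.
Step 2 — Component impedances:
  R1: Z = R = 320 Ω
  R2: Z = R = 216 Ω
  C: Z = 1/(jωC) = -j/(ω·C) = 0 - j1.372e+04 Ω
Step 3 — Parallel branch: R2 || C = 1/(1/R2 + 1/C) = 215.9 - j3.4 Ω.
Step 4 — Series with R1: Z_total = R1 + (R2 || C) = 535.9 - j3.4 Ω = 536∠-0.4° Ω.

Z = 535.9 - j3.4 Ω = 536∠-0.4° Ω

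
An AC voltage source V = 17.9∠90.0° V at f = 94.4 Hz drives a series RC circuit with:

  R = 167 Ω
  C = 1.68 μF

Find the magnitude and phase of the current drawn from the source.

Step 1 — Angular frequency: ω = 2π·f = 2π·94.4 = 593.1 rad/s.
Step 2 — Component impedances:
  R: Z = R = 167 Ω
  C: Z = 1/(jωC) = -j/(ω·C) = 0 - j1004 Ω
Step 3 — Series combination: Z_total = R + C = 167 - j1004 Ω = 1017∠-80.6° Ω.
Step 4 — Source phasor: V = 17.9∠90.0° V = 0 + j17.9 V.
Step 5 — Ohm's law: I = V / Z_total = (0 + j17.9) / (167 - j1004) = -0.01736 + j0.002888 A.
Step 6 — Convert to polar: |I| = 0.01759 A, ∠I = 170.6°.

I = 0.01759∠170.6° A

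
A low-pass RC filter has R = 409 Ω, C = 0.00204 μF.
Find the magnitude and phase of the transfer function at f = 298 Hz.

Step 1 — Angular frequency: ω = 2π·298 = 1872 rad/s.
Step 2 — Transfer function: H(jω) = 1/(1 + jωRC).
Step 3 — Denominator: 1 + jωRC = 1 + j·1872·409·2.04e-09 = 1 + j0.001562.
Step 4 — H = 1 - j0.001562.
Step 5 — Magnitude: |H| = 1 (-0.0 dB); phase: φ = -0.1°.

|H| = 1 (-0.0 dB), φ = -0.1°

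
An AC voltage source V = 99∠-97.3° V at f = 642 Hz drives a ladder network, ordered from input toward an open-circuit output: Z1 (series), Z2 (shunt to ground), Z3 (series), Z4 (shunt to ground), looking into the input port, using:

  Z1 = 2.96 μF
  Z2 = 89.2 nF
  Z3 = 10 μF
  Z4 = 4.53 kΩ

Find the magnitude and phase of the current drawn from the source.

Step 1 — Angular frequency: ω = 2π·f = 2π·642 = 4034 rad/s.
Step 2 — Component impedances:
  Z1: Z = 1/(jωC) = -j/(ω·C) = 0 - j83.75 Ω
  Z2: Z = 1/(jωC) = -j/(ω·C) = 0 - j2779 Ω
  Z3: Z = 1/(jωC) = -j/(ω·C) = 0 - j24.79 Ω
  Z4: Z = R = 4530 Ω
Step 3 — Ladder network (open output): work backward from the far end, alternating series and parallel combinations. Z_in = 1233 - j2100 Ω = 2435∠-59.6° Ω.
Step 4 — Source phasor: V = 99∠-97.3° V = -12.58 - j98.2 V.
Step 5 — Ohm's law: I = V / Z_total = (-12.58 - j98.2) / (1233 - j2100) = 0.03216 - j0.02487 A.
Step 6 — Convert to polar: |I| = 0.04066 A, ∠I = -37.7°.

I = 0.04066∠-37.7° A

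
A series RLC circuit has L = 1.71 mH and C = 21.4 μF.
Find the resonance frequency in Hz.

Step 1 — Resonance condition Im(Z)=0 gives ω₀ = 1/√(LC).
Step 2 — ω₀ = 1/√(0.00171·2.14e-05) = 5228 rad/s.
Step 3 — f₀ = ω₀/(2π) = 832 Hz.

f₀ = 832 Hz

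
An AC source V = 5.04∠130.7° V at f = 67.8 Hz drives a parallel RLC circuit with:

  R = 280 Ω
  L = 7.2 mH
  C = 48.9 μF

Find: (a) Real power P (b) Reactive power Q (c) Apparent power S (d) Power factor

Step 1 — Angular frequency: ω = 2π·f = 2π·67.8 = 426 rad/s.
Step 2 — Component impedances:
  R: Z = R = 280 Ω
  L: Z = jωL = j·426·0.0072 = 0 + j3.067 Ω
  C: Z = 1/(jωC) = -j/(ω·C) = 0 - j48 Ω
Step 3 — Parallel combination: 1/Z_total = 1/R + 1/L + 1/C; Z_total = 0.03834 + j3.276 Ω = 3.276∠89.3° Ω.
Step 4 — Source phasor: V = 5.04∠130.7° V = -3.287 + j3.821 V.
Step 5 — Current: I = V / Z = 1.154 + j1.017 A = 1.538∠41.4° A.
Step 6 — Complex power: S = V·I* = 0.09072 + j7.753 VA.
Step 7 — Real power: P = Re(S) = 0.09072 W.
Step 8 — Reactive power: Q = Im(S) = 7.753 VAR.
Step 9 — Apparent power: |S| = 7.753 VA.
Step 10 — Power factor: PF = P/|S| = 0.0117 (lagging).

(a) P = 0.09072 W  (b) Q = 7.753 VAR  (c) S = 7.753 VA  (d) PF = 0.0117 (lagging)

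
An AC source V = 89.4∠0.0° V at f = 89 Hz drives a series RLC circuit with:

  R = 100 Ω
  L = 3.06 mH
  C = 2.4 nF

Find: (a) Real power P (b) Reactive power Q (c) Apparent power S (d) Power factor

Step 1 — Angular frequency: ω = 2π·f = 2π·89 = 559.2 rad/s.
Step 2 — Component impedances:
  R: Z = R = 100 Ω
  L: Z = jωL = j·559.2·0.00306 = 0 + j1.711 Ω
  C: Z = 1/(jωC) = -j/(ω·C) = 0 - j7.451e+05 Ω
Step 3 — Series combination: Z_total = R + L + C = 100 - j7.451e+05 Ω = 7.451e+05∠-90.0° Ω.
Step 4 — Source phasor: V = 89.4∠0.0° V = 89.4 V.
Step 5 — Current: I = V / Z = 1.61e-08 + j0.00012 A = 0.00012∠90.0° A.
Step 6 — Complex power: S = V·I* = 1.44e-06 - j0.01073 VA.
Step 7 — Real power: P = Re(S) = 1.44e-06 W.
Step 8 — Reactive power: Q = Im(S) = -0.01073 VAR.
Step 9 — Apparent power: |S| = 0.01073 VA.
Step 10 — Power factor: PF = P/|S| = 0.0001342 (leading).

(a) P = 1.44e-06 W  (b) Q = -0.01073 VAR  (c) S = 0.01073 VA  (d) PF = 0.0001342 (leading)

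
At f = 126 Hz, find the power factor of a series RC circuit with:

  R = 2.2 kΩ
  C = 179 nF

Step 1 — Angular frequency: ω = 2π·f = 2π·126 = 791.7 rad/s.
Step 2 — Component impedances:
  R: Z = R = 2200 Ω
  C: Z = 1/(jωC) = -j/(ω·C) = 0 - j7057 Ω
Step 3 — Series combination: Z_total = R + C = 2200 - j7057 Ω = 7392∠-72.7° Ω.
Step 4 — Power factor: PF = cos(φ) = Re(Z)/|Z| = 2200/7392 = 0.2976.
Step 5 — Type: Im(Z) = -7057 ⇒ leading (phase φ = -72.7°).

PF = 0.2976 (leading, φ = -72.7°)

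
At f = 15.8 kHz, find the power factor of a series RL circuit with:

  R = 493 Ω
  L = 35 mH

Step 1 — Angular frequency: ω = 2π·f = 2π·1.58e+04 = 9.927e+04 rad/s.
Step 2 — Component impedances:
  R: Z = R = 493 Ω
  L: Z = jωL = j·9.927e+04·0.035 = 0 + j3475 Ω
Step 3 — Series combination: Z_total = R + L = 493 + j3475 Ω = 3509∠81.9° Ω.
Step 4 — Power factor: PF = cos(φ) = Re(Z)/|Z| = 493/3509 = 0.1405.
Step 5 — Type: Im(Z) = 3475 ⇒ lagging (phase φ = 81.9°).

PF = 0.1405 (lagging, φ = 81.9°)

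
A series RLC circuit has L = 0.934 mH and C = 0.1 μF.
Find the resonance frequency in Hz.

Step 1 — Resonance condition Im(Z)=0 gives ω₀ = 1/√(LC).
Step 2 — ω₀ = 1/√(0.000934·1e-07) = 1.035e+05 rad/s.
Step 3 — f₀ = ω₀/(2π) = 1.647e+04 Hz.

f₀ = 1.647e+04 Hz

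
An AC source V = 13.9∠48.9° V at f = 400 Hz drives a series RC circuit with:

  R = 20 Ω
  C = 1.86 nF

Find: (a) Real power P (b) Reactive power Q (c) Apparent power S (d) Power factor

Step 1 — Angular frequency: ω = 2π·f = 2π·400 = 2513 rad/s.
Step 2 — Component impedances:
  R: Z = R = 20 Ω
  C: Z = 1/(jωC) = -j/(ω·C) = 0 - j2.139e+05 Ω
Step 3 — Series combination: Z_total = R + C = 20 - j2.139e+05 Ω = 2.139e+05∠-90.0° Ω.
Step 4 — Source phasor: V = 13.9∠48.9° V = 9.138 + j10.47 V.
Step 5 — Current: I = V / Z = -4.896e-05 + j4.272e-05 A = 6.498e-05∠138.9° A.
Step 6 — Complex power: S = V·I* = 8.444e-08 - j0.0009032 VA.
Step 7 — Real power: P = Re(S) = 8.444e-08 W.
Step 8 — Reactive power: Q = Im(S) = -0.0009032 VAR.
Step 9 — Apparent power: |S| = 0.0009032 VA.
Step 10 — Power factor: PF = P/|S| = 9.349e-05 (leading).

(a) P = 8.444e-08 W  (b) Q = -0.0009032 VAR  (c) S = 0.0009032 VA  (d) PF = 9.349e-05 (leading)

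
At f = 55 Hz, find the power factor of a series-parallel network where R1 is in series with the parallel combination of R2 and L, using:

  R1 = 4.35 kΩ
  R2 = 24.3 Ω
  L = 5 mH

Step 1 — Angular frequency: ω = 2π·f = 2π·55 = 345.6 rad/s.
Step 2 — Component impedances:
  R1: Z = R = 4350 Ω
  R2: Z = R = 24.3 Ω
  L: Z = jωL = j·345.6·0.005 = 0 + j1.728 Ω
Step 3 — Parallel branch: R2 || L = 1/(1/R2 + 1/L) = 0.1222 + j1.719 Ω.
Step 4 — Series with R1: Z_total = R1 + (R2 || L) = 4350 + j1.719 Ω = 4350∠0.0° Ω.
Step 5 — Power factor: PF = cos(φ) = Re(Z)/|Z| = 4350/4350 = 1.
Step 6 — Type: Im(Z) = 1.719 ⇒ lagging (phase φ = 0.0°).

PF = 1 (lagging, φ = 0.0°)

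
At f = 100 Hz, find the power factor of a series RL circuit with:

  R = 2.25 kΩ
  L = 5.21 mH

Step 1 — Angular frequency: ω = 2π·f = 2π·100 = 628.3 rad/s.
Step 2 — Component impedances:
  R: Z = R = 2250 Ω
  L: Z = jωL = j·628.3·0.00521 = 0 + j3.274 Ω
Step 3 — Series combination: Z_total = R + L = 2250 + j3.274 Ω = 2250∠0.1° Ω.
Step 4 — Power factor: PF = cos(φ) = Re(Z)/|Z| = 2250/2250 = 1.
Step 5 — Type: Im(Z) = 3.274 ⇒ lagging (phase φ = 0.1°).

PF = 1 (lagging, φ = 0.1°)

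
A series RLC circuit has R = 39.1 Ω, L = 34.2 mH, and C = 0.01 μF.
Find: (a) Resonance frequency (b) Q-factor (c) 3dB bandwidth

Step 1 — Resonance condition Im(Z)=0 gives ω₀ = 1/√(LC).
Step 2 — ω₀ = 1/√(0.0342·1e-08) = 5.407e+04 rad/s.
Step 3 — f₀ = ω₀/(2π) = 8606 Hz.
Step 4 — Series Q: Q = ω₀L/R = 5.407e+04·0.0342/39.1 = 47.3.
Step 5 — 3dB bandwidth: Δω = ω₀/Q = 1143 rad/s; BW = Δω/(2π) = 182 Hz.

(a) f₀ = 8606 Hz  (b) Q = 47.3  (c) BW = 182 Hz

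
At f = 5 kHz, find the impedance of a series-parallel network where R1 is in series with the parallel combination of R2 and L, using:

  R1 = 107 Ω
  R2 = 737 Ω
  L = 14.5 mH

Step 1 — Angular frequency: ω = 2π·f = 2π·5000 = 3.142e+04 rad/s.
Step 2 — Component impedances:
  R1: Z = R = 107 Ω
  R2: Z = R = 737 Ω
  L: Z = jωL = j·3.142e+04·0.0145 = 0 + j455.5 Ω
Step 3 — Parallel branch: R2 || L = 1/(1/R2 + 1/L) = 203.7 + j329.6 Ω.
Step 4 — Series with R1: Z_total = R1 + (R2 || L) = 310.7 + j329.6 Ω = 453∠46.7° Ω.

Z = 310.7 + j329.6 Ω = 453∠46.7° Ω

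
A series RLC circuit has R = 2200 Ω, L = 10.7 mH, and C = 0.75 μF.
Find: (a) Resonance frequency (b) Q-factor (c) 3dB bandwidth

Step 1 — Resonance: ω₀ = 1/√(LC) = 1/√(0.0107·7.5e-07) = 1.116e+04 rad/s.
Step 2 — f₀ = ω₀/(2π) = 1777 Hz.
Step 3 — Series Q: Q = ω₀L/R = 1.116e+04·0.0107/2200 = 0.05429.
Step 4 — Bandwidth: Δω = ω₀/Q = 2.056e+05 rad/s; BW = Δω/(2π) = 3.272e+04 Hz.

(a) f₀ = 1777 Hz  (b) Q = 0.05429  (c) BW = 3.272e+04 Hz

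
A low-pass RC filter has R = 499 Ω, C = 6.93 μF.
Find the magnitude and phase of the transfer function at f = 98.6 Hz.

Step 1 — Angular frequency: ω = 2π·98.6 = 619.5 rad/s.
Step 2 — Transfer function: H(jω) = 1/(1 + jωRC).
Step 3 — Denominator: 1 + jωRC = 1 + j·619.5·499·6.93e-06 = 1 + j2.142.
Step 4 — H = 0.1789 - j0.3833.
Step 5 — Magnitude: |H| = 0.423 (-7.5 dB); phase: φ = -65.0°.

|H| = 0.423 (-7.5 dB), φ = -65.0°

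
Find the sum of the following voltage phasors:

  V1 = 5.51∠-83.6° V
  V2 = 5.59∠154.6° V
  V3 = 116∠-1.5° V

Step 1 — Convert each phasor to rectangular form:
  V1 = 5.51·(cos(-83.6°) + j·sin(-83.6°)) = 0.6142 - j5.476 V
  V2 = 5.59·(cos(154.6°) + j·sin(154.6°)) = -5.05 + j2.398 V
  V3 = 116·(cos(-1.5°) + j·sin(-1.5°)) = 116 - j3.037 V
Step 2 — Sum components: V_total = 111.5 - j6.114 V.
Step 3 — Convert to polar: |V_total| = 111.7 V, ∠V_total = -3.1°.

V_total = 111.7∠-3.1° V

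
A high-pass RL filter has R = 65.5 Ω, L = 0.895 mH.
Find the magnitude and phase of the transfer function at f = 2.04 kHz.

Step 1 — Angular frequency: ω = 2π·2040 = 1.282e+04 rad/s.
Step 2 — Transfer function: H(jω) = jωL/(R + jωL).
Step 3 — Numerator jωL = j·11.47; denominator R + jωL = 65.5 + j11.47.
Step 4 — H = 0.02976 + j0.1699.
Step 5 — Magnitude: |H| = 0.1725 (-15.3 dB); phase: φ = 80.1°.

|H| = 0.1725 (-15.3 dB), φ = 80.1°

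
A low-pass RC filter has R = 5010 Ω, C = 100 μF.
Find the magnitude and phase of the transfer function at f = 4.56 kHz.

Step 1 — Angular frequency: ω = 2π·4560 = 2.865e+04 rad/s.
Step 2 — Transfer function: H(jω) = 1/(1 + jωRC).
Step 3 — Denominator: 1 + jωRC = 1 + j·2.865e+04·5010·0.0001 = 1 + j1.435e+04.
Step 4 — H = 4.853e-09 - j6.967e-05.
Step 5 — Magnitude: |H| = 6.967e-05 (-83.1 dB); phase: φ = -90.0°.

|H| = 6.967e-05 (-83.1 dB), φ = -90.0°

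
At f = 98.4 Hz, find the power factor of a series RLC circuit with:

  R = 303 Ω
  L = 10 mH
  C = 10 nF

Step 1 — Angular frequency: ω = 2π·f = 2π·98.4 = 618.3 rad/s.
Step 2 — Component impedances:
  R: Z = R = 303 Ω
  L: Z = jωL = j·618.3·0.01 = 0 + j6.183 Ω
  C: Z = 1/(jωC) = -j/(ω·C) = 0 - j1.617e+05 Ω
Step 3 — Series combination: Z_total = R + L + C = 303 - j1.617e+05 Ω = 1.617e+05∠-89.9° Ω.
Step 4 — Power factor: PF = cos(φ) = Re(Z)/|Z| = 303/1.6174e+05 = 0.001873.
Step 5 — Type: Im(Z) = -1.617e+05 ⇒ leading (phase φ = -89.9°).

PF = 0.001873 (leading, φ = -89.9°)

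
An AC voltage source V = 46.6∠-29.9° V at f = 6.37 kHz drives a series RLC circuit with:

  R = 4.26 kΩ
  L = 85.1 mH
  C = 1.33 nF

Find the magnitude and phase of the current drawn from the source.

Step 1 — Angular frequency: ω = 2π·f = 2π·6370 = 4.002e+04 rad/s.
Step 2 — Component impedances:
  R: Z = R = 4260 Ω
  L: Z = jωL = j·4.002e+04·0.0851 = 0 + j3406 Ω
  C: Z = 1/(jωC) = -j/(ω·C) = 0 - j1.879e+04 Ω
Step 3 — Series combination: Z_total = R + L + C = 4260 - j1.538e+04 Ω = 1.596e+04∠-74.5° Ω.
Step 4 — Source phasor: V = 46.6∠-29.9° V = 40.4 - j23.23 V.
Step 5 — Ohm's law: I = V / Z_total = (40.4 - j23.23) / (4260 - j1.538e+04) = 0.002078 + j0.002051 A.
Step 6 — Convert to polar: |I| = 0.00292 A, ∠I = 44.6°.

I = 0.00292∠44.6° A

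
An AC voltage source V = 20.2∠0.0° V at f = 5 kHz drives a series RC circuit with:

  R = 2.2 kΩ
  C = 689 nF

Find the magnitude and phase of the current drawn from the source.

Step 1 — Angular frequency: ω = 2π·f = 2π·5000 = 3.142e+04 rad/s.
Step 2 — Component impedances:
  R: Z = R = 2200 Ω
  C: Z = 1/(jωC) = -j/(ω·C) = 0 - j46.2 Ω
Step 3 — Series combination: Z_total = R + C = 2200 - j46.2 Ω = 2200∠-1.2° Ω.
Step 4 — Source phasor: V = 20.2∠0.0° V = 20.2 V.
Step 5 — Ohm's law: I = V / Z_total = (20.2) / (2200 - j46.2) = 0.009178 + j0.0001927 A.
Step 6 — Convert to polar: |I| = 0.00918 A, ∠I = 1.2°.

I = 0.00918∠1.2° A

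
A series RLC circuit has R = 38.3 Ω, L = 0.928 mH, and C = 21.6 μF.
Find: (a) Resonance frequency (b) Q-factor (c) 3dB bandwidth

Step 1 — Resonance condition Im(Z)=0 gives ω₀ = 1/√(LC).
Step 2 — ω₀ = 1/√(0.000928·2.16e-05) = 7063 rad/s.
Step 3 — f₀ = ω₀/(2π) = 1124 Hz.
Step 4 — Series Q: Q = ω₀L/R = 7063·0.000928/38.3 = 0.1711.
Step 5 — 3dB bandwidth: Δω = ω₀/Q = 4.127e+04 rad/s; BW = Δω/(2π) = 6569 Hz.

(a) f₀ = 1124 Hz  (b) Q = 0.1711  (c) BW = 6569 Hz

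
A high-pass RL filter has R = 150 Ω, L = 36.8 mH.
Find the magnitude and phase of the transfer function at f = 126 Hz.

Step 1 — Angular frequency: ω = 2π·126 = 791.7 rad/s.
Step 2 — Transfer function: H(jω) = jωL/(R + jωL).
Step 3 — Numerator jωL = j·29.13; denominator R + jωL = 150 + j29.13.
Step 4 — H = 0.03635 + j0.1872.
Step 5 — Magnitude: |H| = 0.1907 (-14.4 dB); phase: φ = 79.0°.

|H| = 0.1907 (-14.4 dB), φ = 79.0°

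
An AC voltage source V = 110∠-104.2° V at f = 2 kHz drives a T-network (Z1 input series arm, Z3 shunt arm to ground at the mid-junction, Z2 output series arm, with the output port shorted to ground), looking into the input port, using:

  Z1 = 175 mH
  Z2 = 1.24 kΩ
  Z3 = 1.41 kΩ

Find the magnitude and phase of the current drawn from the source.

Step 1 — Angular frequency: ω = 2π·f = 2π·2000 = 1.257e+04 rad/s.
Step 2 — Component impedances:
  Z1: Z = jωL = j·1.257e+04·0.175 = 0 + j2199 Ω
  Z2: Z = R = 1240 Ω
  Z3: Z = R = 1410 Ω
Step 3 — With the output port shorted to ground, the output series arm Z2 runs from the junction to ground; the shunt arm Z3 also runs from the junction to ground. They appear in parallel: Z3 || Z2 = 659.8 Ω.
Step 4 — Series with input arm Z1: Z_in = Z1 + (Z3 || Z2) = 659.8 + j2199 Ω = 2296∠73.3° Ω.
Step 5 — Source phasor: V = 110∠-104.2° V = -26.98 - j106.6 V.
Step 6 — Ohm's law: I = V / Z_total = (-26.98 - j106.6) / (659.8 + j2199) = -0.04786 - j0.00209 A.
Step 7 — Convert to polar: |I| = 0.04791 A, ∠I = -177.5°.

I = 0.04791∠-177.5° A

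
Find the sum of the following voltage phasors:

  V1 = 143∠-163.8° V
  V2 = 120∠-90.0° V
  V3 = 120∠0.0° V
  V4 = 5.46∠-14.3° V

Step 1 — Convert each phasor to rectangular form:
  V1 = 143·(cos(-163.8°) + j·sin(-163.8°)) = -137.3 - j39.9 V
  V2 = 120·(cos(-90.0°) + j·sin(-90.0°)) = 0 - j120 V
  V3 = 120·(cos(0.0°) + j·sin(0.0°)) = 120 V
  V4 = 5.46·(cos(-14.3°) + j·sin(-14.3°)) = 5.291 - j1.349 V
Step 2 — Sum components: V_total = -12.03 - j161.2 V.
Step 3 — Convert to polar: |V_total| = 161.7 V, ∠V_total = -94.3°.

V_total = 161.7∠-94.3° V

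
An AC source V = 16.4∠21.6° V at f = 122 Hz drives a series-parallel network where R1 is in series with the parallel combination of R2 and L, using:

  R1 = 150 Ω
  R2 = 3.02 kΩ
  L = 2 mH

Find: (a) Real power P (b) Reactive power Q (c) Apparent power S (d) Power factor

Step 1 — Angular frequency: ω = 2π·f = 2π·122 = 766.5 rad/s.
Step 2 — Component impedances:
  R1: Z = R = 150 Ω
  R2: Z = R = 3020 Ω
  L: Z = jωL = j·766.5·0.002 = 0 + j1.533 Ω
Step 3 — Parallel branch: R2 || L = 1/(1/R2 + 1/L) = 0.0007783 + j1.533 Ω.
Step 4 — Series with R1: Z_total = R1 + (R2 || L) = 150 + j1.533 Ω = 150∠0.6° Ω.
Step 5 — Source phasor: V = 16.4∠21.6° V = 15.25 + j6.037 V.
Step 6 — Current: I = V / Z = 0.1021 + j0.03921 A = 0.1093∠21.0° A.
Step 7 — Complex power: S = V·I* = 1.793 + j0.01832 VA.
Step 8 — Real power: P = Re(S) = 1.793 W.
Step 9 — Reactive power: Q = Im(S) = 0.01832 VAR.
Step 10 — Apparent power: |S| = 1.793 VA.
Step 11 — Power factor: PF = P/|S| = 0.9999 (lagging).

(a) P = 1.793 W  (b) Q = 0.01832 VAR  (c) S = 1.793 VA  (d) PF = 0.9999 (lagging)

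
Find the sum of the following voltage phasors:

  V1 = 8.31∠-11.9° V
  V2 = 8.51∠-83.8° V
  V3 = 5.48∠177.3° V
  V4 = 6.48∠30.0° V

Step 1 — Convert each phasor to rectangular form:
  V1 = 8.31·(cos(-11.9°) + j·sin(-11.9°)) = 8.131 - j1.714 V
  V2 = 8.51·(cos(-83.8°) + j·sin(-83.8°)) = 0.9191 - j8.46 V
  V3 = 5.48·(cos(177.3°) + j·sin(177.3°)) = -5.474 + j0.2581 V
  V4 = 6.48·(cos(30.0°) + j·sin(30.0°)) = 5.612 + j3.24 V
Step 2 — Sum components: V_total = 9.188 - j6.676 V.
Step 3 — Convert to polar: |V_total| = 11.36 V, ∠V_total = -36.0°.

V_total = 11.36∠-36.0° V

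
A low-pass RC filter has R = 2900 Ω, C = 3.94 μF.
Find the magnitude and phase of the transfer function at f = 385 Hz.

Step 1 — Angular frequency: ω = 2π·385 = 2419 rad/s.
Step 2 — Transfer function: H(jω) = 1/(1 + jωRC).
Step 3 — Denominator: 1 + jωRC = 1 + j·2419·2900·3.94e-06 = 1 + j27.64.
Step 4 — H = 0.001307 - j0.03613.
Step 5 — Magnitude: |H| = 0.03616 (-28.8 dB); phase: φ = -87.9°.

|H| = 0.03616 (-28.8 dB), φ = -87.9°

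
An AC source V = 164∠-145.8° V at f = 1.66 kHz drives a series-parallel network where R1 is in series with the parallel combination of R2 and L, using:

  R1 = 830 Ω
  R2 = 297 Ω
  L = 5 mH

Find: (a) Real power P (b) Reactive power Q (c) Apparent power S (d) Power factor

Step 1 — Angular frequency: ω = 2π·f = 2π·1660 = 1.043e+04 rad/s.
Step 2 — Component impedances:
  R1: Z = R = 830 Ω
  R2: Z = R = 297 Ω
  L: Z = jωL = j·1.043e+04·0.005 = 0 + j52.15 Ω
Step 3 — Parallel branch: R2 || L = 1/(1/R2 + 1/L) = 8.883 + j50.59 Ω.
Step 4 — Series with R1: Z_total = R1 + (R2 || L) = 838.9 + j50.59 Ω = 840.4∠3.5° Ω.
Step 5 — Source phasor: V = 164∠-145.8° V = -135.6 - j92.18 V.
Step 6 — Current: I = V / Z = -0.1677 - j0.09977 A = 0.1951∠-149.3° A.
Step 7 — Complex power: S = V·I* = 31.95 + j1.927 VA.
Step 8 — Real power: P = Re(S) = 31.95 W.
Step 9 — Reactive power: Q = Im(S) = 1.927 VAR.
Step 10 — Apparent power: |S| = 32 VA.
Step 11 — Power factor: PF = P/|S| = 0.9982 (lagging).

(a) P = 31.95 W  (b) Q = 1.927 VAR  (c) S = 32 VA  (d) PF = 0.9982 (lagging)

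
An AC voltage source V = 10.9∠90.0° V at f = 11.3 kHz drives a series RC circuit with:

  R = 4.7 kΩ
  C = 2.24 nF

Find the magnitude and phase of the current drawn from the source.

Step 1 — Angular frequency: ω = 2π·f = 2π·1.13e+04 = 7.1e+04 rad/s.
Step 2 — Component impedances:
  R: Z = R = 4700 Ω
  C: Z = 1/(jωC) = -j/(ω·C) = 0 - j6288 Ω
Step 3 — Series combination: Z_total = R + C = 4700 - j6288 Ω = 7850∠-53.2° Ω.
Step 4 — Source phasor: V = 10.9∠90.0° V = 0 + j10.9 V.
Step 5 — Ohm's law: I = V / Z_total = (0 + j10.9) / (4700 - j6288) = -0.001112 + j0.0008313 A.
Step 6 — Convert to polar: |I| = 0.001389 A, ∠I = 143.2°.

I = 0.001389∠143.2° A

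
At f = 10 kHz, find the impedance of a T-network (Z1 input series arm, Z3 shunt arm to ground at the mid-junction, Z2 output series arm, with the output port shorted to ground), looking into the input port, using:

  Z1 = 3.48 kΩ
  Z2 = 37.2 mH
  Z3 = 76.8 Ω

Step 1 — Angular frequency: ω = 2π·f = 2π·1e+04 = 6.283e+04 rad/s.
Step 2 — Component impedances:
  Z1: Z = R = 3480 Ω
  Z2: Z = jωL = j·6.283e+04·0.0372 = 0 + j2337 Ω
  Z3: Z = R = 76.8 Ω
Step 3 — With the output port shorted to ground, the output series arm Z2 runs from the junction to ground; the shunt arm Z3 also runs from the junction to ground. They appear in parallel: Z3 || Z2 = 76.72 + j2.521 Ω.
Step 4 — Series with input arm Z1: Z_in = Z1 + (Z3 || Z2) = 3557 + j2.521 Ω = 3557∠0.0° Ω.

Z = 3557 + j2.521 Ω = 3557∠0.0° Ω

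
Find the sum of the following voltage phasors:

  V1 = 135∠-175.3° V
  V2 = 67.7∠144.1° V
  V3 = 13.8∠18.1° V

Step 1 — Convert each phasor to rectangular form:
  V1 = 135·(cos(-175.3°) + j·sin(-175.3°)) = -134.5 - j11.06 V
  V2 = 67.7·(cos(144.1°) + j·sin(144.1°)) = -54.84 + j39.7 V
  V3 = 13.8·(cos(18.1°) + j·sin(18.1°)) = 13.12 + j4.287 V
Step 2 — Sum components: V_total = -176.3 + j32.92 V.
Step 3 — Convert to polar: |V_total| = 179.3 V, ∠V_total = 169.4°.

V_total = 179.3∠169.4° V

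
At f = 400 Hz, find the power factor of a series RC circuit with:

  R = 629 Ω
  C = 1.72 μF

Step 1 — Angular frequency: ω = 2π·f = 2π·400 = 2513 rad/s.
Step 2 — Component impedances:
  R: Z = R = 629 Ω
  C: Z = 1/(jωC) = -j/(ω·C) = 0 - j231.3 Ω
Step 3 — Series combination: Z_total = R + C = 629 - j231.3 Ω = 670.2∠-20.2° Ω.
Step 4 — Power factor: PF = cos(φ) = Re(Z)/|Z| = 629/670.2 = 0.9385.
Step 5 — Type: Im(Z) = -231.3 ⇒ leading (phase φ = -20.2°).

PF = 0.9385 (leading, φ = -20.2°)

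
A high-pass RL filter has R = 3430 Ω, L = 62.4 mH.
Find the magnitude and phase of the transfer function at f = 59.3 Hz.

Step 1 — Angular frequency: ω = 2π·59.3 = 372.6 rad/s.
Step 2 — Transfer function: H(jω) = jωL/(R + jωL).
Step 3 — Numerator jωL = j·23.25; denominator R + jωL = 3430 + j23.25.
Step 4 — H = 4.594e-05 + j0.006778.
Step 5 — Magnitude: |H| = 0.006778 (-43.4 dB); phase: φ = 89.6°.

|H| = 0.006778 (-43.4 dB), φ = 89.6°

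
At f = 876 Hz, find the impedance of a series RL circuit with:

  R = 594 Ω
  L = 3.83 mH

Step 1 — Angular frequency: ω = 2π·f = 2π·876 = 5504 rad/s.
Step 2 — Component impedances:
  R: Z = R = 594 Ω
  L: Z = jωL = j·5504·0.00383 = 0 + j21.08 Ω
Step 3 — Series combination: Z_total = R + L = 594 + j21.08 Ω = 594.4∠2.0° Ω.

Z = 594 + j21.08 Ω = 594.4∠2.0° Ω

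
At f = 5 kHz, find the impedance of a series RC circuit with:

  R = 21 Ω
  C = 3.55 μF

Step 1 — Angular frequency: ω = 2π·f = 2π·5000 = 3.142e+04 rad/s.
Step 2 — Component impedances:
  R: Z = R = 21 Ω
  C: Z = 1/(jωC) = -j/(ω·C) = 0 - j8.966 Ω
Step 3 — Series combination: Z_total = R + C = 21 - j8.966 Ω = 22.83∠-23.1° Ω.

Z = 21 - j8.966 Ω = 22.83∠-23.1° Ω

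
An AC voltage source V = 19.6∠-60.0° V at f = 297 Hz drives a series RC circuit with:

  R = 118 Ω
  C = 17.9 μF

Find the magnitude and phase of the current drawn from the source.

Step 1 — Angular frequency: ω = 2π·f = 2π·297 = 1866 rad/s.
Step 2 — Component impedances:
  R: Z = R = 118 Ω
  C: Z = 1/(jωC) = -j/(ω·C) = 0 - j29.94 Ω
Step 3 — Series combination: Z_total = R + C = 118 - j29.94 Ω = 121.7∠-14.2° Ω.
Step 4 — Source phasor: V = 19.6∠-60.0° V = 9.8 - j16.97 V.
Step 5 — Ohm's law: I = V / Z_total = (9.8 - j16.97) / (118 - j29.94) = 0.1123 - j0.1154 A.
Step 6 — Convert to polar: |I| = 0.161 A, ∠I = -45.8°.

I = 0.161∠-45.8° A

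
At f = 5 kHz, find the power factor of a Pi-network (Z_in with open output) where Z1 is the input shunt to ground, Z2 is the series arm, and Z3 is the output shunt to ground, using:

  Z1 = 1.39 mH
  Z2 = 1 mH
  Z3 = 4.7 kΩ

Step 1 — Angular frequency: ω = 2π·f = 2π·5000 = 3.142e+04 rad/s.
Step 2 — Component impedances:
  Z1: Z = jωL = j·3.142e+04·0.00139 = 0 + j43.67 Ω
  Z2: Z = jωL = j·3.142e+04·0.001 = 0 + j31.42 Ω
  Z3: Z = R = 4700 Ω
Step 3 — With open output, the series arm Z2 and the output shunt Z3 appear in series to ground: Z2 + Z3 = 4700 + j31.42 Ω.
Step 4 — Parallel with input shunt Z1: Z_in = Z1 || (Z2 + Z3) = 0.4056 + j43.66 Ω = 43.66∠89.5° Ω.
Step 5 — Power factor: PF = cos(φ) = Re(Z)/|Z| = 0.4056/43.66 = 0.00929.
Step 6 — Type: Im(Z) = 43.66 ⇒ lagging (phase φ = 89.5°).

PF = 0.00929 (lagging, φ = 89.5°)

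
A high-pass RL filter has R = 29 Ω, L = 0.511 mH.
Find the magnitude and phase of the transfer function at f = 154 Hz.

Step 1 — Angular frequency: ω = 2π·154 = 967.6 rad/s.
Step 2 — Transfer function: H(jω) = jωL/(R + jωL).
Step 3 — Numerator jωL = j·0.4944; denominator R + jωL = 29 + j0.4944.
Step 4 — H = 0.0002906 + j0.01705.
Step 5 — Magnitude: |H| = 0.01705 (-35.4 dB); phase: φ = 89.0°.

|H| = 0.01705 (-35.4 dB), φ = 89.0°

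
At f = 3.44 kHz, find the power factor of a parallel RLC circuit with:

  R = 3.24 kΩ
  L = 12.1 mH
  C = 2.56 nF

Step 1 — Angular frequency: ω = 2π·f = 2π·3440 = 2.161e+04 rad/s.
Step 2 — Component impedances:
  R: Z = R = 3240 Ω
  L: Z = jωL = j·2.161e+04·0.0121 = 0 + j261.5 Ω
  C: Z = 1/(jωC) = -j/(ω·C) = 0 - j1.807e+04 Ω
Step 3 — Parallel combination: 1/Z_total = 1/R + 1/L + 1/C; Z_total = 21.59 + j263.6 Ω = 264.5∠85.3° Ω.
Step 4 — Power factor: PF = cos(φ) = Re(Z)/|Z| = 21.59/264.5 = 0.08163.
Step 5 — Type: Im(Z) = 263.6 ⇒ lagging (phase φ = 85.3°).

PF = 0.08163 (lagging, φ = 85.3°)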